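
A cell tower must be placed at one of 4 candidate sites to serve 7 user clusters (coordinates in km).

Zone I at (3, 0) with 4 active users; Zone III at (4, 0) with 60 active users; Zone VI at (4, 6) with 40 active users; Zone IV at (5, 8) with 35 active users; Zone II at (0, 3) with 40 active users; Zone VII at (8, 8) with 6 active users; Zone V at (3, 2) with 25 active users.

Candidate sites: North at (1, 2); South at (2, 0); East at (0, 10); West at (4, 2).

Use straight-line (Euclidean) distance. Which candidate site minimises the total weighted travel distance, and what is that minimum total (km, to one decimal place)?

West, total 735.0 km

Total weighted distance at each candidate:
  North (1, 2): total = 841.9
  South (2, 0): total = 936.1
  East (0, 10): total = 1645.8
  West (4, 2): total = 735.0
Minimum is at West with total 735.0 km.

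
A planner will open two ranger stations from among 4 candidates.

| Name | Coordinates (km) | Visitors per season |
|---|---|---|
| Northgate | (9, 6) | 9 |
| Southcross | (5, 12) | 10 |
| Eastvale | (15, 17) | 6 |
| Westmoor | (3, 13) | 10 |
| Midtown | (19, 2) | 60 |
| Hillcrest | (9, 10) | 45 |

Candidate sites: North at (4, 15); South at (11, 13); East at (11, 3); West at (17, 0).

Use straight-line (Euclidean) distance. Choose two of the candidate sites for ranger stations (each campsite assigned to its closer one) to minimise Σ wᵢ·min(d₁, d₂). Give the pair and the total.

{South, West}, total 572.2

Evaluate every pair (each demand assigned to the nearer of the two):
  {South, West}: total = 572.2
  {North, West}: total = 699.0
  {South, East}: total = 853.2
  {East, West}: total = 853.4
  {North, East}: total = 955.4
  {North, South}: total = 1131.8
Best pair: {South, West} with total 572.2.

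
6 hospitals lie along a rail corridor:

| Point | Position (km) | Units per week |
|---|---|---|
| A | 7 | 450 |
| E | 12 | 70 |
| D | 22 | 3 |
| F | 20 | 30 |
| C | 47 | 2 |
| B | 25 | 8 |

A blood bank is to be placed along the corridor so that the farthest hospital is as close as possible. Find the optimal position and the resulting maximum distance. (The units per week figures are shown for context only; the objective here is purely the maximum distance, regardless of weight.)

location 27, max distance 20

The 1-center on a line is the midpoint of the two extreme points: leftmost at 7, rightmost at 47.
Optimal location = (7 + 47)/2 = 27; maximum distance = (47 − 7)/2 = 20.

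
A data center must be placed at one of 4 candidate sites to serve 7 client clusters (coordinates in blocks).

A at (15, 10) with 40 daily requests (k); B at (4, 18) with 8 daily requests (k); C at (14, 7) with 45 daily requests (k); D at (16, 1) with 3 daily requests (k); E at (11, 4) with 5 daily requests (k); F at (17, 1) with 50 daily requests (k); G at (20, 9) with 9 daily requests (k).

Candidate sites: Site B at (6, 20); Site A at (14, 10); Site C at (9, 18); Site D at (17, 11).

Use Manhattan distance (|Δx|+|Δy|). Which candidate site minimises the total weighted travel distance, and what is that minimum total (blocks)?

Total weighted distance at each candidate:
  Site B (6, 20): total = 3654
  Site A (14, 10): total = 1060
  Site C (9, 18): total = 2902
  Site D (17, 11): total = 1238
Minimum is at Site A with total 1060 blocks.

Site A, total 1060 blocks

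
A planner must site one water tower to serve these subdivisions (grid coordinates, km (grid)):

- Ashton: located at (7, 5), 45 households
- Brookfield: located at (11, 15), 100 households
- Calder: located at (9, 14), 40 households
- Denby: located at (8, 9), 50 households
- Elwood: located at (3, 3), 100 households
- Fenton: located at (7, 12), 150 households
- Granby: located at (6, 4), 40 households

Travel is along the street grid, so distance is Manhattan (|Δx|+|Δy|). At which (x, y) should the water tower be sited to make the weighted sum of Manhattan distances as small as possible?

(7, 12)

Manhattan distance separates: Σwᵢ(|x−xᵢ|+|y−yᵢ|) = Σwᵢ|x−xᵢ| + Σwᵢ|y−yᵢ|, so x and y are optimised independently as 1-D weighted medians.
Total weight W = 525; half = 262.5.
x-coordinate, sorted with cumulative weight:
  x=3 (Elwood, w=100) cum 100
  x=6 (Granby, w=40) cum 140
  x=7 (Ashton, w=45) cum 185
  x=7 (Fenton, w=150) cum 335  ← median
  x=8 (Denby, w=50) cum 385
  x=9 (Calder, w=40) cum 425
  x=11 (Brookfield, w=100) cum 525
⇒ x* = 7
y-coordinate, sorted with cumulative weight:
  y=3 (Elwood, w=100) cum 100
  y=4 (Granby, w=40) cum 140
  y=5 (Ashton, w=45) cum 185
  y=9 (Denby, w=50) cum 235
  y=12 (Fenton, w=150) cum 385  ← median
  y=14 (Calder, w=40) cum 425
  y=15 (Brookfield, w=100) cum 525
⇒ y* = 12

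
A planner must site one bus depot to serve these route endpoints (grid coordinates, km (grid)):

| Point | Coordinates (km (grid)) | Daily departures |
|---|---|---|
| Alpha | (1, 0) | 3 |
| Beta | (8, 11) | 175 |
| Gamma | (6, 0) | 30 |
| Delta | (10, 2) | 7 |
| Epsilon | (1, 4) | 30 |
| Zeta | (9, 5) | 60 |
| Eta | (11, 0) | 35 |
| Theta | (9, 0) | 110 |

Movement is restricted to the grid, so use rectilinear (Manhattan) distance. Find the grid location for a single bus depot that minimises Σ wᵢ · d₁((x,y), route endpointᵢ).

(8, 5)

Manhattan distance separates: Σwᵢ(|x−xᵢ|+|y−yᵢ|) = Σwᵢ|x−xᵢ| + Σwᵢ|y−yᵢ|, so x and y are optimised independently as 1-D weighted medians.
Total weight W = 450; half = 225.
x-coordinate, sorted with cumulative weight:
  x=1 (Alpha, w=3) cum 3
  x=1 (Epsilon, w=30) cum 33
  x=6 (Gamma, w=30) cum 63
  x=8 (Beta, w=175) cum 238  ← median
  x=9 (Zeta, w=60) cum 298
  x=9 (Theta, w=110) cum 408
  x=10 (Delta, w=7) cum 415
  x=11 (Eta, w=35) cum 450
⇒ x* = 8
y-coordinate, sorted with cumulative weight:
  y=0 (Alpha, w=3) cum 3
  y=0 (Gamma, w=30) cum 33
  y=0 (Eta, w=35) cum 68
  y=0 (Theta, w=110) cum 178
  y=2 (Delta, w=7) cum 185
  y=4 (Epsilon, w=30) cum 215
  y=5 (Zeta, w=60) cum 275  ← median
  y=11 (Beta, w=175) cum 450
⇒ y* = 5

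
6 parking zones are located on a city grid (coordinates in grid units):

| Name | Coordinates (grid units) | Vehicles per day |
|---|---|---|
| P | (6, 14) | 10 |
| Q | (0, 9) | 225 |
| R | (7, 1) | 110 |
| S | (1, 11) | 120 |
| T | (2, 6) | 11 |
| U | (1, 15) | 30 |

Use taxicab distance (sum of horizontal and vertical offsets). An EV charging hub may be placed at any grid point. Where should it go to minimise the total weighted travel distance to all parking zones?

Manhattan distance separates: Σwᵢ(|x−xᵢ|+|y−yᵢ|) = Σwᵢ|x−xᵢ| + Σwᵢ|y−yᵢ|, so x and y are optimised independently as 1-D weighted medians.
Total weight W = 506; half = 253.
x-coordinate, sorted with cumulative weight:
  x=0 (Q, w=225) cum 225
  x=1 (S, w=120) cum 345  ← median
  x=1 (U, w=30) cum 375
  x=2 (T, w=11) cum 386
  x=6 (P, w=10) cum 396
  x=7 (R, w=110) cum 506
⇒ x* = 1
y-coordinate, sorted with cumulative weight:
  y=1 (R, w=110) cum 110
  y=6 (T, w=11) cum 121
  y=9 (Q, w=225) cum 346  ← median
  y=11 (S, w=120) cum 466
  y=14 (P, w=10) cum 476
  y=15 (U, w=30) cum 506
⇒ y* = 9

(1, 9)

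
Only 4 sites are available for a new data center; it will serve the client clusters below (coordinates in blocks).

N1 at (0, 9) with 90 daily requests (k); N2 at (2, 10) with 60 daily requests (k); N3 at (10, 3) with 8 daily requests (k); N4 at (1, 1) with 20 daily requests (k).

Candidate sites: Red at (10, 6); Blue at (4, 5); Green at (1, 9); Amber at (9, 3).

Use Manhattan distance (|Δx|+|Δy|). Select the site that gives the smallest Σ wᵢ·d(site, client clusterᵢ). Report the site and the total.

Green, total 490 blocks

Total weighted distance at each candidate:
  Red (10, 6): total = 2194
  Blue (4, 5): total = 1344
  Green (1, 9): total = 490
  Amber (9, 3): total = 2398
Minimum is at Green with total 490 blocks.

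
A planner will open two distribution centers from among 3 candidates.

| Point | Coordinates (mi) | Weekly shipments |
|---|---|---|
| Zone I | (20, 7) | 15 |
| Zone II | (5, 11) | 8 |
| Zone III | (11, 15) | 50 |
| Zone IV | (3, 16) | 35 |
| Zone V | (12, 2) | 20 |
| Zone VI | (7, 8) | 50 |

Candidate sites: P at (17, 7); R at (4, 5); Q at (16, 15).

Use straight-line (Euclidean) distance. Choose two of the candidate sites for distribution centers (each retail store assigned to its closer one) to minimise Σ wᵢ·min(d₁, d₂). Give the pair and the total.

Evaluate every pair (each demand assigned to the nearer of the two):
  {R, Q}: total = 1202.4
  {P, R}: total = 1333.8
  {P, Q}: total = 1488.9
Best pair: {R, Q} with total 1202.4.

{R, Q}, total 1202.4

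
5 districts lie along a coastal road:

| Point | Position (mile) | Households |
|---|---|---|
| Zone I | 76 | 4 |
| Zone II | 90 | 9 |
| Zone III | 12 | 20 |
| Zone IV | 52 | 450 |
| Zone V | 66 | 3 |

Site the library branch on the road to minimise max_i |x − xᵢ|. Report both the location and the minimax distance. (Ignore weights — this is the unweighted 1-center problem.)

The 1-center on a line is the midpoint of the two extreme points: leftmost at 12, rightmost at 90.
Optimal location = (12 + 90)/2 = 51; maximum distance = (90 − 12)/2 = 39.

location 51, max distance 39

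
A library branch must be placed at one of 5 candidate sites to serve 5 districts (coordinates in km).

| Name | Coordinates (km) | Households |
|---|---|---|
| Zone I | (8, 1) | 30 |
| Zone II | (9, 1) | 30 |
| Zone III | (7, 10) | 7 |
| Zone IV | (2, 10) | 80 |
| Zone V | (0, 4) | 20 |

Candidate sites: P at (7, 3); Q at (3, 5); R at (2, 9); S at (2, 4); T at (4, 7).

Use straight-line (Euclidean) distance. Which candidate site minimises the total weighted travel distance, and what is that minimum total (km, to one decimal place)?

Total weighted distance at each candidate:
  P (7, 3): total = 1030.5
  Q (3, 5): total = 924.4
  R (2, 9): total = 842.3
  S (2, 4): total = 1004.4
  T (4, 7): total = 868.8
Minimum is at R with total 842.3 km.

R, total 842.3 km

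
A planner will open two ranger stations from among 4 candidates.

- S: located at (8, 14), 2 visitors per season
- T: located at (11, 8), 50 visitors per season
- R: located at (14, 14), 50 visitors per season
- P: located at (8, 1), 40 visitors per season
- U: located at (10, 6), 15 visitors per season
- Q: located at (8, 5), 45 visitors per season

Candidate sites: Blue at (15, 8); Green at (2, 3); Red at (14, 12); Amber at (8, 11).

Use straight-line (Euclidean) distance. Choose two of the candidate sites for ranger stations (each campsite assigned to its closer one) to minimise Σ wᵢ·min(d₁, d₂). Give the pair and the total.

{Green, Red}, total 1008.4

Evaluate every pair (each demand assigned to the nearer of the two):
  {Green, Red}: total = 1008.4
  {Red, Amber}: total = 1068.9
  {Blue, Red}: total = 1132.1
  {Blue, Green}: total = 1140.9
  {Green, Amber}: total = 1157.3
  {Blue, Amber}: total = 1256.9
Best pair: {Green, Red} with total 1008.4.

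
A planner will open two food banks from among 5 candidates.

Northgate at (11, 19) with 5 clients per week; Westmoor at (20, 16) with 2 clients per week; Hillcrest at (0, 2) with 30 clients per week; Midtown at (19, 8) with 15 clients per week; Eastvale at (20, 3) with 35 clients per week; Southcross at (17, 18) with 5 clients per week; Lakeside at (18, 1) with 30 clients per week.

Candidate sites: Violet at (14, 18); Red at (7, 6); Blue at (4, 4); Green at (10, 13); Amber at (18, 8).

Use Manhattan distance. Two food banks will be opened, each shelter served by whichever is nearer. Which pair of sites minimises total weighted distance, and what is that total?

Evaluate every pair (each demand assigned to the nearer of the two):
  {Blue, Amber}: total = 815
  {Red, Amber}: total = 960
  {Green, Amber}: total = 1210
  {Violet, Amber}: total = 1241
  {Violet, Blue}: total = 1561
  {Blue, Green}: total = 1616
  {Violet, Red}: total = 1631
  {Red, Blue}: total = 1671
  {Red, Green}: total = 1701
  {Violet, Green}: total = 2191
Best pair: {Blue, Amber} with total 815.

{Blue, Amber}, total 815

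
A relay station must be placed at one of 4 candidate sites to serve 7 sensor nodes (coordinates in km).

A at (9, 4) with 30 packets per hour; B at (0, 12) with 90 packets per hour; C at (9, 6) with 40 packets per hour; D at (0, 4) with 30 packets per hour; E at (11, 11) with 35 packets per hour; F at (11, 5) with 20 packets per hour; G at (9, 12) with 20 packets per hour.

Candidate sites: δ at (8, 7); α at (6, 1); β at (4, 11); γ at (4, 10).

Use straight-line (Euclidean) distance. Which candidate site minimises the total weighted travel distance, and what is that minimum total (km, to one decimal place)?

Total weighted distance at each candidate:
  δ (8, 7): total = 1605.9
  α (6, 1): total = 2436.9
  β (4, 11): total = 1685.2
  γ (4, 10): total = 1636.5
Minimum is at δ with total 1605.9 km.

δ, total 1605.9 km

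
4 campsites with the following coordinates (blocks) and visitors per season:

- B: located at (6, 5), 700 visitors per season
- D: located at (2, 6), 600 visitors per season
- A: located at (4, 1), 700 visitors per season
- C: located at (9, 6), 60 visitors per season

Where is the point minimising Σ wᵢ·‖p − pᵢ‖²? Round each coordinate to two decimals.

The minimiser of Σwᵢ‖p−pᵢ‖² is the weighted centroid p* = (Σwᵢpᵢ)/(Σwᵢ).
Σwᵢ = 2060.
Σwᵢxᵢ = 700·6 + 600·2 + 700·4 + 60·9 = 8740.
Σwᵢyᵢ = 700·5 + 600·6 + 700·1 + 60·6 = 8160.
x* = 8740/2060 = 4.24, y* = 8160/2060 = 3.96.

(4.24, 3.96)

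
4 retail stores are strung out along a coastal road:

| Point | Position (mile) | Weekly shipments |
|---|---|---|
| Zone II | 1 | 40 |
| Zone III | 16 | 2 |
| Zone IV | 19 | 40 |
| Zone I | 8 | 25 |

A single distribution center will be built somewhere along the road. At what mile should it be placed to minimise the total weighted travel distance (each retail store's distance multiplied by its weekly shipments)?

For a sum of weighted absolute distances on a line, the optimum is the weighted median (not the mean). Total weight W = 107; half-weight = 53.5.
Sort by position and accumulate weight:
  mile 1 (Zone II, w=40) → cum 40
  mile 8 (Zone I, w=25) → cum 65  ≥ 53.5 → median here
  mile 16 (Zone III, w=2) → cum 67
  mile 19 (Zone IV, w=40) → cum 107
Optimal location: mile 8.

x = 8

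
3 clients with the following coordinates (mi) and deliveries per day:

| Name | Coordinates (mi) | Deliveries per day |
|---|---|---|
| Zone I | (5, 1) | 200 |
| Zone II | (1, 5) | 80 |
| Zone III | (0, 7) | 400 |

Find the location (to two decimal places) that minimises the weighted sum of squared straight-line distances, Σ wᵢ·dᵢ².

(1.59, 5.00)

The minimiser of Σwᵢ‖p−pᵢ‖² is the weighted centroid p* = (Σwᵢpᵢ)/(Σwᵢ).
Σwᵢ = 680.
Σwᵢxᵢ = 200·5 + 80·1 + 400·0 = 1080.
Σwᵢyᵢ = 200·1 + 80·5 + 400·7 = 3400.
x* = 1080/680 = 1.59, y* = 3400/680 = 5.00.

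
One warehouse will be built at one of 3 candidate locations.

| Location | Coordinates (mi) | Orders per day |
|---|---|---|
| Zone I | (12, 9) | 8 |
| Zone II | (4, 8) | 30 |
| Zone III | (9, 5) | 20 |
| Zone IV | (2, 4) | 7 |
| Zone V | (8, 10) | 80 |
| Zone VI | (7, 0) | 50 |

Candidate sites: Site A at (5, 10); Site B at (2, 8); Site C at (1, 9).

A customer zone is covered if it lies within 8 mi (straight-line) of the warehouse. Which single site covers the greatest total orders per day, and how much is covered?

Coverage radius r = 8 mi; a point is covered iff (Δx)²+(Δy)² ≤ 8² = 64.
  Site A (5, 10): covers {Zone I, Zone II, Zone III, Zone IV, Zone V} → 145
  Site B (2, 8): covers {Zone II, Zone III, Zone IV, Zone V} → 137
  Site C (1, 9): covers {Zone II, Zone IV, Zone V} → 117
Maximum coverage at Site A: 145 orders per day.

Site A, covering 145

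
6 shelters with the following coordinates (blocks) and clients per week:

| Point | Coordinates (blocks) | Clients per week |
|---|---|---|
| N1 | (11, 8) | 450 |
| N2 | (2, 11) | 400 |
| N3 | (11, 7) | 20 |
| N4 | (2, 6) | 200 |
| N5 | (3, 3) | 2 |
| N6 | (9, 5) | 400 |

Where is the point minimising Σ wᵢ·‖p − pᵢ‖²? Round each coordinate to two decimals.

The minimiser of Σwᵢ‖p−pᵢ‖² is the weighted centroid p* = (Σwᵢpᵢ)/(Σwᵢ).
Σwᵢ = 1472.
Σwᵢxᵢ = 450·11 + 400·2 + 20·11 + 200·2 + 2·3 + 400·9 = 9976.
Σwᵢyᵢ = 450·8 + 400·11 + 20·7 + 200·6 + 2·3 + 400·5 = 11346.
x* = 9976/1472 = 6.78, y* = 11346/1472 = 7.71.

(6.78, 7.71)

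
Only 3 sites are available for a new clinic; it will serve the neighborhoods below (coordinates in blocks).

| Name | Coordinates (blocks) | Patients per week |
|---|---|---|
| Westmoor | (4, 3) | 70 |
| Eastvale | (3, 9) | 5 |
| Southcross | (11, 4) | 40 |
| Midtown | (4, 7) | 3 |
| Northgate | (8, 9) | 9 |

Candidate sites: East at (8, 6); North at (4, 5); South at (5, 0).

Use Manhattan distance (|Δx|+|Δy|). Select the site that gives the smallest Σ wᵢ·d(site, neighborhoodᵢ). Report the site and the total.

North, total 563 blocks

Total weighted distance at each candidate:
  East (8, 6): total = 772
  North (4, 5): total = 563
  South (5, 0): total = 867
Minimum is at North with total 563 blocks.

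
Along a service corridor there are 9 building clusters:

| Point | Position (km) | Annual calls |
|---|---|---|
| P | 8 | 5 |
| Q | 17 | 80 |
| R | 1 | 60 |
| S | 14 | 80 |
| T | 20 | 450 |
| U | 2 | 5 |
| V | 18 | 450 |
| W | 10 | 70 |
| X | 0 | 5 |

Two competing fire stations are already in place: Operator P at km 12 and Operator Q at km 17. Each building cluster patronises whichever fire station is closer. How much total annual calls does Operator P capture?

225

The indifferent point is the midpoint (12+17)/2 = 14.5; building clusters left of it (closer to Operator P at 12) go to Operator P, those right go to Operator Q.
  X at 0 (w=5) → Operator P
  R at 1 (w=60) → Operator P
  U at 2 (w=5) → Operator P
  P at 8 (w=5) → Operator P
  W at 10 (w=70) → Operator P
  S at 14 (w=80) → Operator P
  Q at 17 (w=80) → Operator Q
  V at 18 (w=450) → Operator Q
  T at 20 (w=450) → Operator Q
Operator P captures 225; Operator Q captures 980.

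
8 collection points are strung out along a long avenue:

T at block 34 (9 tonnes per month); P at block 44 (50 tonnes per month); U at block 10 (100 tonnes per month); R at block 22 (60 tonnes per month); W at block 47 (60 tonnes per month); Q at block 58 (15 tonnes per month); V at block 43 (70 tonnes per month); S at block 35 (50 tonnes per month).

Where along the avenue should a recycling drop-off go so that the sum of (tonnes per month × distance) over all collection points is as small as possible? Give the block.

For a sum of weighted absolute distances on a line, the optimum is the weighted median (not the mean). Total weight W = 414; half-weight = 207.
Sort by position and accumulate weight:
  block 10 (U, w=100) → cum 100
  block 22 (R, w=60) → cum 160
  block 34 (T, w=9) → cum 169
  block 35 (S, w=50) → cum 219  ≥ 207 → median here
  block 43 (V, w=70) → cum 289
  block 44 (P, w=50) → cum 339
  block 47 (W, w=60) → cum 399
  block 58 (Q, w=15) → cum 414
Optimal location: block 35.

x = 35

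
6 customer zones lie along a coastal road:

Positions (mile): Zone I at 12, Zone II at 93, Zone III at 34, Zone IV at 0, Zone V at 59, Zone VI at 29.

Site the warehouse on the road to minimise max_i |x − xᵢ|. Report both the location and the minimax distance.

The 1-center on a line is the midpoint of the two extreme points: leftmost at 0, rightmost at 93.
Optimal location = (0 + 93)/2 = 46.5; maximum distance = (93 − 0)/2 = 46.5.

location 46.5, max distance 46.5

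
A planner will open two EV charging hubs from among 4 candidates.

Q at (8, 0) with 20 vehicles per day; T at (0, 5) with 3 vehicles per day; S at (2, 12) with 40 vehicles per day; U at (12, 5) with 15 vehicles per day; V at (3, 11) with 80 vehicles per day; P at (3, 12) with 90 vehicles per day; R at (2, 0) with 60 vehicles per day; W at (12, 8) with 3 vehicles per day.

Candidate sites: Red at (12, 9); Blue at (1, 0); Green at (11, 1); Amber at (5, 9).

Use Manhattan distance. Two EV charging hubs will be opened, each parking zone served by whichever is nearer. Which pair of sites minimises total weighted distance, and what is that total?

Evaluate every pair (each demand assigned to the nearer of the two):
  {Blue, Amber}: total = 1417
  {Green, Amber}: total = 1816
  {Red, Amber}: total = 2060
  {Red, Blue}: total = 2761
  {Blue, Green}: total = 3077
  {Red, Green}: total = 3268
Best pair: {Blue, Amber} with total 1417.

{Blue, Amber}, total 1417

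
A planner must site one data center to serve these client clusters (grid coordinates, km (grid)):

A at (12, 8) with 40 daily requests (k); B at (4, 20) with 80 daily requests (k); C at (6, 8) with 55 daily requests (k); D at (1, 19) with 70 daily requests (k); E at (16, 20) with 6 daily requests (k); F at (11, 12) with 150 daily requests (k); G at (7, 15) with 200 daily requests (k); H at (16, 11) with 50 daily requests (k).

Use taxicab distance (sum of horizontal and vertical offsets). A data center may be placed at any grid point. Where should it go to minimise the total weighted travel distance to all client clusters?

Manhattan distance separates: Σwᵢ(|x−xᵢ|+|y−yᵢ|) = Σwᵢ|x−xᵢ| + Σwᵢ|y−yᵢ|, so x and y are optimised independently as 1-D weighted medians.
Total weight W = 651; half = 325.5.
x-coordinate, sorted with cumulative weight:
  x=1 (D, w=70) cum 70
  x=4 (B, w=80) cum 150
  x=6 (C, w=55) cum 205
  x=7 (G, w=200) cum 405  ← median
  x=11 (F, w=150) cum 555
  x=12 (A, w=40) cum 595
  x=16 (E, w=6) cum 601
  x=16 (H, w=50) cum 651
⇒ x* = 7
y-coordinate, sorted with cumulative weight:
  y=8 (A, w=40) cum 40
  y=8 (C, w=55) cum 95
  y=11 (H, w=50) cum 145
  y=12 (F, w=150) cum 295
  y=15 (G, w=200) cum 495  ← median
  y=19 (D, w=70) cum 565
  y=20 (B, w=80) cum 645
  y=20 (E, w=6) cum 651
⇒ y* = 15

(7, 15)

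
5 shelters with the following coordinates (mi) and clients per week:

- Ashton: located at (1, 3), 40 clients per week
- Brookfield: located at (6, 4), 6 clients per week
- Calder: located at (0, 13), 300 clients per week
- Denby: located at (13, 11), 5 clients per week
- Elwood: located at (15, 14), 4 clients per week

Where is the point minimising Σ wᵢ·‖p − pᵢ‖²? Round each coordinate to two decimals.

(0.57, 11.70)

The minimiser of Σwᵢ‖p−pᵢ‖² is the weighted centroid p* = (Σwᵢpᵢ)/(Σwᵢ).
Σwᵢ = 355.
Σwᵢxᵢ = 40·1 + 6·6 + 300·0 + 5·13 + 4·15 = 201.
Σwᵢyᵢ = 40·3 + 6·4 + 300·13 + 5·11 + 4·14 = 4155.
x* = 201/355 = 0.57, y* = 4155/355 = 11.70.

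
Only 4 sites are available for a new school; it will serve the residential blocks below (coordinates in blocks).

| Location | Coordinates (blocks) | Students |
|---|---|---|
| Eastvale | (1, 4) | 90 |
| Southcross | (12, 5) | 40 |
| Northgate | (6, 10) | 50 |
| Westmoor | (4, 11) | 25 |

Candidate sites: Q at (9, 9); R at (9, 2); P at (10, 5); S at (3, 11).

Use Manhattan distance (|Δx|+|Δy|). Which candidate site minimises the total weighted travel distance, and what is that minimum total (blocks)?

Total weighted distance at each candidate:
  Q (9, 9): total = 1825
  R (9, 2): total = 2040
  P (10, 5): total = 1730
  S (3, 11): total = 1635
Minimum is at S with total 1635 blocks.

S, total 1635 blocks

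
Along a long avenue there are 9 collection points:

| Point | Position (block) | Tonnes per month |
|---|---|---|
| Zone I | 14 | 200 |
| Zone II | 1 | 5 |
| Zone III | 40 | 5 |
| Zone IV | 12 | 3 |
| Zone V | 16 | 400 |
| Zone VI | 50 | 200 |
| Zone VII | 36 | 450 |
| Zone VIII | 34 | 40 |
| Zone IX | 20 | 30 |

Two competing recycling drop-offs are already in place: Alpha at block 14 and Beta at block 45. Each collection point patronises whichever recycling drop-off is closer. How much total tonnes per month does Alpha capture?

638

The indifferent point is the midpoint (14+45)/2 = 29.5; collection points left of it (closer to Alpha at 14) go to Alpha, those right go to Beta.
  Zone II at 1 (w=5) → Alpha
  Zone IV at 12 (w=3) → Alpha
  Zone I at 14 (w=200) → Alpha
  Zone V at 16 (w=400) → Alpha
  Zone IX at 20 (w=30) → Alpha
  Zone VIII at 34 (w=40) → Beta
  Zone VII at 36 (w=450) → Beta
  Zone III at 40 (w=5) → Beta
  Zone VI at 50 (w=200) → Beta
Alpha captures 638; Beta captures 695.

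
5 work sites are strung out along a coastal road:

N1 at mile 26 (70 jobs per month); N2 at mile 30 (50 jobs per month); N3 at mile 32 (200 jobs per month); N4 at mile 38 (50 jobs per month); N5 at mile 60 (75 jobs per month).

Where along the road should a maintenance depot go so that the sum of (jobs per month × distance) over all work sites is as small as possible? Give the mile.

For a sum of weighted absolute distances on a line, the optimum is the weighted median (not the mean). Total weight W = 445; half-weight = 222.5.
Sort by position and accumulate weight:
  mile 26 (N1, w=70) → cum 70
  mile 30 (N2, w=50) → cum 120
  mile 32 (N3, w=200) → cum 320  ≥ 222.5 → median here
  mile 38 (N4, w=50) → cum 370
  mile 60 (N5, w=75) → cum 445
Optimal location: mile 32.

x = 32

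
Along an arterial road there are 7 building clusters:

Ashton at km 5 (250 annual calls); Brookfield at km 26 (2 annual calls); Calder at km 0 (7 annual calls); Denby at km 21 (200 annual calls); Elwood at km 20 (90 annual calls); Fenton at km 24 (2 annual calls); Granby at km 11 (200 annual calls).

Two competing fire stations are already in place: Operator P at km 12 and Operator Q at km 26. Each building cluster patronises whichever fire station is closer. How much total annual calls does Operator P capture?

457

The indifferent point is the midpoint (12+26)/2 = 19; building clusters left of it (closer to Operator P at 12) go to Operator P, those right go to Operator Q.
  Calder at 0 (w=7) → Operator P
  Ashton at 5 (w=250) → Operator P
  Granby at 11 (w=200) → Operator P
  Elwood at 20 (w=90) → Operator Q
  Denby at 21 (w=200) → Operator Q
  Fenton at 24 (w=2) → Operator Q
  Brookfield at 26 (w=2) → Operator Q
Operator P captures 457; Operator Q captures 294.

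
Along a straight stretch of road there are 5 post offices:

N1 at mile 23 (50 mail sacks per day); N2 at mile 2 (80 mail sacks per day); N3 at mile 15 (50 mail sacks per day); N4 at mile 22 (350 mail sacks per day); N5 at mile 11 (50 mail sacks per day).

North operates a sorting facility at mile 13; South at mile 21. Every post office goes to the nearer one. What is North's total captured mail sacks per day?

The indifferent point is the midpoint (13+21)/2 = 17; post offices left of it (closer to North at 13) go to North, those right go to South.
  N2 at 2 (w=80) → North
  N5 at 11 (w=50) → North
  N3 at 15 (w=50) → North
  N4 at 22 (w=350) → South
  N1 at 23 (w=50) → South
North captures 180; South captures 400.

180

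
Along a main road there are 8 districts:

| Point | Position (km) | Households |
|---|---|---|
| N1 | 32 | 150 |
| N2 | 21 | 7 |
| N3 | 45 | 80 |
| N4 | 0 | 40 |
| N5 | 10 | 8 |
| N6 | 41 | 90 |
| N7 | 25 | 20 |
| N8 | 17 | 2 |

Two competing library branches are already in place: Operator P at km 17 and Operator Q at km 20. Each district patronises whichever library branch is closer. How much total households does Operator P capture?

The indifferent point is the midpoint (17+20)/2 = 18.5; districts left of it (closer to Operator P at 17) go to Operator P, those right go to Operator Q.
  N4 at 0 (w=40) → Operator P
  N5 at 10 (w=8) → Operator P
  N8 at 17 (w=2) → Operator P
  N2 at 21 (w=7) → Operator Q
  N7 at 25 (w=20) → Operator Q
  N1 at 32 (w=150) → Operator Q
  N6 at 41 (w=90) → Operator Q
  N3 at 45 (w=80) → Operator Q
Operator P captures 50; Operator Q captures 347.

50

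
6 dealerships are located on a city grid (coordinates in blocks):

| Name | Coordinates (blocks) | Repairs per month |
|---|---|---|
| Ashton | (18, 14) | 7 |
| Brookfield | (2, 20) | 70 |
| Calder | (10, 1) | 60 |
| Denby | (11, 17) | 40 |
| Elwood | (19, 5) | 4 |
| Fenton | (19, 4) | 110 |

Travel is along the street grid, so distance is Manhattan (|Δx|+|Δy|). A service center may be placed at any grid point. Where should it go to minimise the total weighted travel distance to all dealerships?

Manhattan distance separates: Σwᵢ(|x−xᵢ|+|y−yᵢ|) = Σwᵢ|x−xᵢ| + Σwᵢ|y−yᵢ|, so x and y are optimised independently as 1-D weighted medians.
Total weight W = 291; half = 145.5.
x-coordinate, sorted with cumulative weight:
  x=2 (Brookfield, w=70) cum 70
  x=10 (Calder, w=60) cum 130
  x=11 (Denby, w=40) cum 170  ← median
  x=18 (Ashton, w=7) cum 177
  x=19 (Elwood, w=4) cum 181
  x=19 (Fenton, w=110) cum 291
⇒ x* = 11
y-coordinate, sorted with cumulative weight:
  y=1 (Calder, w=60) cum 60
  y=4 (Fenton, w=110) cum 170  ← median
  y=5 (Elwood, w=4) cum 174
  y=14 (Ashton, w=7) cum 181
  y=17 (Denby, w=40) cum 221
  y=20 (Brookfield, w=70) cum 291
⇒ y* = 4

(11, 4)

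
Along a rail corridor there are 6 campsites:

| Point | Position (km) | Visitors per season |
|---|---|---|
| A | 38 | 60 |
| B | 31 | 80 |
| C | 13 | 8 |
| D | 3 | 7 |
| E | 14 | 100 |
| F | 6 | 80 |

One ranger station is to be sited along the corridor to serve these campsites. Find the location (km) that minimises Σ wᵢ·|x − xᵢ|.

x = 14

For a sum of weighted absolute distances on a line, the optimum is the weighted median (not the mean). Total weight W = 335; half-weight = 167.5.
Sort by position and accumulate weight:
  km 3 (D, w=7) → cum 7
  km 6 (F, w=80) → cum 87
  km 13 (C, w=8) → cum 95
  km 14 (E, w=100) → cum 195  ≥ 167.5 → median here
  km 31 (B, w=80) → cum 275
  km 38 (A, w=60) → cum 335
Optimal location: km 14.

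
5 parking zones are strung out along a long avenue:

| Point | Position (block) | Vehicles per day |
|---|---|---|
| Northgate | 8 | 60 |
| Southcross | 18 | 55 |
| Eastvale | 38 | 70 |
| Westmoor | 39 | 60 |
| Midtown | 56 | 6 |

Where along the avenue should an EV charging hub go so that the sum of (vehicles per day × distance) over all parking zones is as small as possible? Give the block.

For a sum of weighted absolute distances on a line, the optimum is the weighted median (not the mean). Total weight W = 251; half-weight = 125.5.
Sort by position and accumulate weight:
  block 8 (Northgate, w=60) → cum 60
  block 18 (Southcross, w=55) → cum 115
  block 38 (Eastvale, w=70) → cum 185  ≥ 125.5 → median here
  block 39 (Westmoor, w=60) → cum 245
  block 56 (Midtown, w=6) → cum 251
Optimal location: block 38.

x = 38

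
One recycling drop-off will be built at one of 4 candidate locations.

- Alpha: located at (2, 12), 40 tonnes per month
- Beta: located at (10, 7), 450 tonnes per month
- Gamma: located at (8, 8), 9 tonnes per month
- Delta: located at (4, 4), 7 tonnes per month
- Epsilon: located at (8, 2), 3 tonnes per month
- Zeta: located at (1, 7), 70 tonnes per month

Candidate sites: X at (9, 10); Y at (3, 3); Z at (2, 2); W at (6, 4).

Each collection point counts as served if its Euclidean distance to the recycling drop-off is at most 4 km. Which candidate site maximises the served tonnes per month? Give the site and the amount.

X, covering 459

Coverage radius r = 4 km; a point is covered iff (Δx)²+(Δy)² ≤ 4² = 16.
  X (9, 10): covers {Beta, Gamma} → 459
  Y (3, 3): covers {Delta} → 7
  Z (2, 2): covers {Delta} → 7
  W (6, 4): covers {Delta, Epsilon} → 10
Maximum coverage at X: 459 tonnes per month.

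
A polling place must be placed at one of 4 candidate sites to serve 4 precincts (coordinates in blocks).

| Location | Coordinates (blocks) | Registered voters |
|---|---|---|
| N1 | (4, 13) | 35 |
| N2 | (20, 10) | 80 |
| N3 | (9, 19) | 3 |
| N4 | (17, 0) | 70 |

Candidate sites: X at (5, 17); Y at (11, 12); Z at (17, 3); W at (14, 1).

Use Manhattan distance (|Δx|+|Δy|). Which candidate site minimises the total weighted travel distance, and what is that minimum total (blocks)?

Total weighted distance at each candidate:
  X (5, 17): total = 3983
  Y (11, 12): total = 2447
  Z (17, 3): total = 1887
  W (14, 1): total = 2319
Minimum is at Z with total 1887 blocks.

Z, total 1887 blocks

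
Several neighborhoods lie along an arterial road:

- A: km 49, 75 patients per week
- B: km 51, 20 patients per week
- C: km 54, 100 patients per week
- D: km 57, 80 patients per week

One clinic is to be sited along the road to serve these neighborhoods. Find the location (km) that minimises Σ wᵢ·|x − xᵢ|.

x = 54

For a sum of weighted absolute distances on a line, the optimum is the weighted median (not the mean). Total weight W = 275; half-weight = 137.5.
Sort by position and accumulate weight:
  km 49 (A, w=75) → cum 75
  km 51 (B, w=20) → cum 95
  km 54 (C, w=100) → cum 195  ≥ 137.5 → median here
  km 57 (D, w=80) → cum 275
Optimal location: km 54.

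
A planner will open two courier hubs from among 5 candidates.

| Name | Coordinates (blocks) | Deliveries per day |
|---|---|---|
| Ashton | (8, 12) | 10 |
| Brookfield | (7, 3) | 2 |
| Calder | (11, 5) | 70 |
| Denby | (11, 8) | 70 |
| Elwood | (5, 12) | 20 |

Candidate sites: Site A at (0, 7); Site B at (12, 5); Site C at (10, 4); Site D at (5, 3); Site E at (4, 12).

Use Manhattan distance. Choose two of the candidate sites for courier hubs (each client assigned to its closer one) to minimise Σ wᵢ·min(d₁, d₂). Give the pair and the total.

{Site B, Site E}, total 424

Evaluate every pair (each demand assigned to the nearer of the two):
  {Site B, Site E}: total = 424
  {Site C, Site E}: total = 558
  {Site B, Site D}: total = 644
  {Site A, Site B}: total = 674
  {Site B, Site C}: total = 718
  {Site C, Site D}: total = 774
  {Site A, Site C}: total = 798
  {Site D, Site E}: total = 1394
  {Site A, Site D}: total = 1634
  {Site A, Site E}: total = 1762
Best pair: {Site B, Site E} with total 424.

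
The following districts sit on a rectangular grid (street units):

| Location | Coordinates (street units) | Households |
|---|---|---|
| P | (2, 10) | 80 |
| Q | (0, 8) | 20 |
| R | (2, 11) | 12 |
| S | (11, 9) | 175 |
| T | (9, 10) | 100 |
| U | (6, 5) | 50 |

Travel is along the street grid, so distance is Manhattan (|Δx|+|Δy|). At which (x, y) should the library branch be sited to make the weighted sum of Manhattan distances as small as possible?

Manhattan distance separates: Σwᵢ(|x−xᵢ|+|y−yᵢ|) = Σwᵢ|x−xᵢ| + Σwᵢ|y−yᵢ|, so x and y are optimised independently as 1-D weighted medians.
Total weight W = 437; half = 218.5.
x-coordinate, sorted with cumulative weight:
  x=0 (Q, w=20) cum 20
  x=2 (P, w=80) cum 100
  x=2 (R, w=12) cum 112
  x=6 (U, w=50) cum 162
  x=9 (T, w=100) cum 262  ← median
  x=11 (S, w=175) cum 437
⇒ x* = 9
y-coordinate, sorted with cumulative weight:
  y=5 (U, w=50) cum 50
  y=8 (Q, w=20) cum 70
  y=9 (S, w=175) cum 245  ← median
  y=10 (P, w=80) cum 325
  y=10 (T, w=100) cum 425
  y=11 (R, w=12) cum 437
⇒ y* = 9

(9, 9)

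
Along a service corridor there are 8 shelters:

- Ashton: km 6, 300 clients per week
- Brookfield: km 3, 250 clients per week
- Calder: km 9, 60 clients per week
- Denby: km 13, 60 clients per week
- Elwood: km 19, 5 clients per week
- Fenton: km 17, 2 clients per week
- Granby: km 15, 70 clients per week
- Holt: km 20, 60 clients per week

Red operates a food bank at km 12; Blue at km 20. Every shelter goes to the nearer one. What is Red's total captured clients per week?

740

The indifferent point is the midpoint (12+20)/2 = 16; shelters left of it (closer to Red at 12) go to Red, those right go to Blue.
  Brookfield at 3 (w=250) → Red
  Ashton at 6 (w=300) → Red
  Calder at 9 (w=60) → Red
  Denby at 13 (w=60) → Red
  Granby at 15 (w=70) → Red
  Fenton at 17 (w=2) → Blue
  Elwood at 19 (w=5) → Blue
  Holt at 20 (w=60) → Blue
Red captures 740; Blue captures 67.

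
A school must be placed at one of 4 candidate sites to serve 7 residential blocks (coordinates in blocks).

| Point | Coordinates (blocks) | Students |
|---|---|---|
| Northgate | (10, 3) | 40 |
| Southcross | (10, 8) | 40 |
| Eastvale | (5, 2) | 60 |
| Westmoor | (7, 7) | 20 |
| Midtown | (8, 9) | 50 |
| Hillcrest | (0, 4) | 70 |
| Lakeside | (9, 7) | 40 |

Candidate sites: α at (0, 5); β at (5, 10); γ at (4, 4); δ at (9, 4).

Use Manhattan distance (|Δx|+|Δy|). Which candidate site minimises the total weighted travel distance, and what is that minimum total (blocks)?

Total weighted distance at each candidate:
  α (0, 5): total = 2770
  β (5, 10): total = 2590
  γ (4, 4): total = 2030
  δ (9, 4): total = 1790
Minimum is at δ with total 1790 blocks.

δ, total 1790 blocks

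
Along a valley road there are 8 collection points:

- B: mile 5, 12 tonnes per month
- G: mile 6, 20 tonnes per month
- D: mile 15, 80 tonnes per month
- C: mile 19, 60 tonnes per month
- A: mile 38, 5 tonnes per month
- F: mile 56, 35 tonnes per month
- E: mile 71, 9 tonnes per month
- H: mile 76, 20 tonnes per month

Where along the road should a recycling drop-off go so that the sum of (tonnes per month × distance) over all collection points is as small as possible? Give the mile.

For a sum of weighted absolute distances on a line, the optimum is the weighted median (not the mean). Total weight W = 241; half-weight = 120.5.
Sort by position and accumulate weight:
  mile 5 (B, w=12) → cum 12
  mile 6 (G, w=20) → cum 32
  mile 15 (D, w=80) → cum 112
  mile 19 (C, w=60) → cum 172  ≥ 120.5 → median here
  mile 38 (A, w=5) → cum 177
  mile 56 (F, w=35) → cum 212
  mile 71 (E, w=9) → cum 221
  mile 76 (H, w=20) → cum 241
Optimal location: mile 19.

x = 19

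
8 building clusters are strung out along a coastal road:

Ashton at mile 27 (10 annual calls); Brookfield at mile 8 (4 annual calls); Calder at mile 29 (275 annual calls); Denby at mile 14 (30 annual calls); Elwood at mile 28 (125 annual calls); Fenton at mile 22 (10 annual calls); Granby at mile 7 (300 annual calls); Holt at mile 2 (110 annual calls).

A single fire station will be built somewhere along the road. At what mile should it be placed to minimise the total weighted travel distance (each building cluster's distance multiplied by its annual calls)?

x = 14

For a sum of weighted absolute distances on a line, the optimum is the weighted median (not the mean). Total weight W = 864; half-weight = 432.
Sort by position and accumulate weight:
  mile 2 (Holt, w=110) → cum 110
  mile 7 (Granby, w=300) → cum 410
  mile 8 (Brookfield, w=4) → cum 414
  mile 14 (Denby, w=30) → cum 444  ≥ 432 → median here
  mile 22 (Fenton, w=10) → cum 454
  mile 27 (Ashton, w=10) → cum 464
  mile 28 (Elwood, w=125) → cum 589
  mile 29 (Calder, w=275) → cum 864
Optimal location: mile 14.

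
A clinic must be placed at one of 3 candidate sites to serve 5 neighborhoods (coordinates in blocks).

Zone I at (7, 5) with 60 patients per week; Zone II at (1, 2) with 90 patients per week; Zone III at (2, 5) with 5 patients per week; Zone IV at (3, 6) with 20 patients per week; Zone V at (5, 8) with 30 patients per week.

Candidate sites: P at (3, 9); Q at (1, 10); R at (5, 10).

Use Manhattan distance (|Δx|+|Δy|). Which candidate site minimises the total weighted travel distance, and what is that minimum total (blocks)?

Total weighted distance at each candidate:
  P (3, 9): total = 1465
  Q (1, 10): total = 1710
  R (5, 10): total = 1720
Minimum is at P with total 1465 blocks.

P, total 1465 blocks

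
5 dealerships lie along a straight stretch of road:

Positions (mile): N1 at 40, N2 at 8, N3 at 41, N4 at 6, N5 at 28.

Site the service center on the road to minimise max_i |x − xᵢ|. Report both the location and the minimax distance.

The 1-center on a line is the midpoint of the two extreme points: leftmost at 6, rightmost at 41.
Optimal location = (6 + 41)/2 = 23.5; maximum distance = (41 − 6)/2 = 17.5.

location 23.5, max distance 17.5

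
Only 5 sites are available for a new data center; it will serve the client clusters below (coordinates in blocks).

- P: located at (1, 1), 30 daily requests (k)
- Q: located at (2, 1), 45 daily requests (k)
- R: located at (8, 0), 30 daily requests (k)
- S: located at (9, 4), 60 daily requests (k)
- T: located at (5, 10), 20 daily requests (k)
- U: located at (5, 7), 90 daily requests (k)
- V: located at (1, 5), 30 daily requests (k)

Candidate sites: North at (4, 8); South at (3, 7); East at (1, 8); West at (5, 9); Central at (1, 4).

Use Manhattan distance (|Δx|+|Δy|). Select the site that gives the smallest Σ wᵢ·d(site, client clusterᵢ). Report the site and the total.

Total weighted distance at each candidate:
  North (4, 8): total = 2025
  South (3, 7): total = 1855
  East (1, 8): total = 2400
  West (5, 9): total = 2195
  Central (1, 4): total = 1940
Minimum is at South with total 1855 blocks.

South, total 1855 blocks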